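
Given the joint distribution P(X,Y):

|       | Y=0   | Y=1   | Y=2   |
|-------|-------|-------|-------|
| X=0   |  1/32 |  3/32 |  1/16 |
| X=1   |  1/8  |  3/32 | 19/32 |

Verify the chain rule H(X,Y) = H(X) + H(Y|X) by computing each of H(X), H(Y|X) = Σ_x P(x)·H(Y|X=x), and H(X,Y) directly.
H(X) = 0.6962 bits, H(Y|X) = 1.1719 bits, H(X,Y) = 1.8681 bits

Marginal of X (row sums):
  P(X=0) = 1/32 + 3/32 + 1/16 = 3/16
  P(X=1) = 1/8 + 3/32 + 19/32 = 13/16
H(X) = -[(3/16)·log₂(3/16) + (13/16)·log₂(13/16)]
  = 0.4528 + 0.2434 = 0.6962 bits

H(Y|X) = Σ_x P(x)·H(Y|X=x):
  X=0: P(X=0) = 3/16, P(Y|X=0) = (1/6, 1/2, 1/3) → H(Y|X=0) = 1.4591
  X=1: P(X=1) = 13/16, P(Y|X=1) = (2/13, 3/26, 19/26) → H(Y|X=1) = 1.1056
H(Y|X) = (3/16)·1.4591 + (13/16)·1.1056 = 1.1719 bits

H(X,Y) = -Σ_{x,y} P(x,y) log₂ P(x,y). Per-cell terms -P(x,y)·log₂P(x,y):
  X=0: 0.1562, 0.3202, 0.2500
  X=1: 0.3750, 0.3202, 0.4465
Sum of the 6 terms: H(X,Y) = 1.8681 bits

Chain rule check:
  H(X) + H(Y|X) = 0.6962 + 1.1719 = 1.8681 bits
  H(X,Y) = 1.8681 bits
✓ Chain rule verified.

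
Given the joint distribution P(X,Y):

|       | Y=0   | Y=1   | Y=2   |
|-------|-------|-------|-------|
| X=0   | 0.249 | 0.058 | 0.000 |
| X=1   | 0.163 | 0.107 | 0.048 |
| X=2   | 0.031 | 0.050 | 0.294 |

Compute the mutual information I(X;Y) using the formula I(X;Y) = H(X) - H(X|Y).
0.4956 bits

I(X;Y) = H(X) - H(X|Y)

Marginal of X (row sums):
  P(X=0) = 0.249 + 0.058 + 0.000 = 0.307
  P(X=1) = 0.163 + 0.107 + 0.048 = 0.318
  P(X=2) = 0.031 + 0.050 + 0.294 = 0.375
H(X) = -[0.307·log₂(0.307) + 0.318·log₂(0.318) + 0.375·log₂(0.375)]
  = 0.52303 + 0.52562 + 0.53064 = 1.5793 bits

Marginal of Y (column sums):
  P(Y=0) = 0.249 + 0.163 + 0.031 = 0.443
  P(Y=1) = 0.058 + 0.107 + 0.050 = 0.215
  P(Y=2) = 0.000 + 0.048 + 0.294 = 0.342
H(X|Y) = Σ_y P(y)·H(X|Y=y):
  Y=0: P(Y=0) = 0.443, P(X|Y=0) = (249/443, 163/443, 31/443) → H(X|Y=0) = 1.26642
  Y=1: P(Y=1) = 0.215, P(X|Y=1) = (58/215, 107/215, 10/43) → H(X|Y=1) = 1.50032
  Y=2: P(Y=2) = 0.342, P(X|Y=2) = (0, 8/57, 49/57) → H(X|Y=2) = 0.58516
H(X|Y) = 0.443·1.26642 + 0.215·1.50032 + 0.342·0.58516 = 1.0837 bits

I(X;Y) = H(X) - H(X|Y) = 1.5793 - 1.0837 = 0.4956 bits

Cross-check via I(X;Y) = H(X) + H(Y) - H(X,Y): computing H(Y) from the column sums and H(X,Y) from the 9 cells in the same way gives H(Y) = 1.5265 bits and H(X,Y) = 2.6102 bits, so
I(X;Y) = 1.5793 + 1.5265 - 2.6102 = 0.4956 bits ✓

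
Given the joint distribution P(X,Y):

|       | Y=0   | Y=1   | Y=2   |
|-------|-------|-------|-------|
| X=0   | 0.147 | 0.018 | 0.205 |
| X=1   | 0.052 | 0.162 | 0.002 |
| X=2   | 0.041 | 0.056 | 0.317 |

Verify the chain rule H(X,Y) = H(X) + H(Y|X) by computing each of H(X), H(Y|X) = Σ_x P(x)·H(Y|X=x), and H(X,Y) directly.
H(X) = 1.5350 bits, H(Y|X) = 1.0570 bits, H(X,Y) = 2.5920 bits

Marginal of X (row sums):
  P(X=0) = 0.147 + 0.018 + 0.205 = 0.370
  P(X=1) = 0.052 + 0.162 + 0.002 = 0.216
  P(X=2) = 0.041 + 0.056 + 0.317 = 0.414
H(X) = -[0.370·log₂(0.370) + 0.216·log₂(0.216) + 0.414·log₂(0.414)]
  = 0.53073 + 0.47755 + 0.52673 = 1.5350 bits

H(Y|X) = Σ_x P(x)·H(Y|X=x):
  X=0: P(X=0) = 0.370, P(Y|X=0) = (147/370, 9/185, 41/74) → H(Y|X=0) = 1.21326
  X=1: P(X=1) = 0.216, P(Y|X=1) = (13/54, 3/4, 1/108) → H(Y|X=1) = 0.86841
  X=2: P(X=2) = 0.414, P(Y|X=2) = (41/414, 28/207, 317/414) → H(Y|X=2) = 1.01567
H(Y|X) = 0.370·1.21326 + 0.216·0.86841 + 0.414·1.01567 = 1.0570 bits

H(X,Y) = -Σ_{x,y} P(x,y) log₂ P(x,y). Per-cell terms -P(x,y)·log₂P(x,y):
  X=0: 0.40662, 0.10433, 0.46869
  X=1: 0.22180, 0.42540, 0.01793
  X=2: 0.18894, 0.23287, 0.52541
Sum of the 9 terms: H(X,Y) = 2.5920 bits

Chain rule check:
  H(X) + H(Y|X) = 1.5350 + 1.0570 = 2.5920 bits
  H(X,Y) = 2.5920 bits
✓ Chain rule verified.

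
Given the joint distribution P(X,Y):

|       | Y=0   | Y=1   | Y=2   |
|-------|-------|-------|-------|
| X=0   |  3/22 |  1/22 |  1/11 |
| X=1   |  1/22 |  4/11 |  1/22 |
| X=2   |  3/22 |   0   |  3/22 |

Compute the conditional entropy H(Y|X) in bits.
1.0897 bits

H(Y|X) = H(X,Y) - H(X)

H(X,Y) = -Σ_{x,y} P(x,y) log₂ P(x,y). Per-cell terms -P(x,y)·log₂P(x,y):
  X=0: 0.39197, 0.20270, 0.31449
  X=1: 0.20270, 0.53070, 0.20270
  X=2: 0.39197, 0.00000, 0.39197
  (cells with P = 0 contribute 0)
Sum of the 9 terms: H(X,Y) = 2.6292 bits

Marginal of X (row sums):
  P(X=0) = 3/22 + 1/22 + 1/11 = 3/11
  P(X=1) = 1/22 + 4/11 + 1/22 = 5/11
  P(X=2) = 3/22 + 0 + 3/22 = 3/11
H(X) = -[(3/11)·log₂(3/11) + (5/11)·log₂(5/11) + (3/11)·log₂(3/11)]
  = 0.51122 + 0.51705 + 0.51122 = 1.5395 bits

H(Y|X) = H(X,Y) - H(X) = 2.6292 - 1.5395 = 1.0897 bits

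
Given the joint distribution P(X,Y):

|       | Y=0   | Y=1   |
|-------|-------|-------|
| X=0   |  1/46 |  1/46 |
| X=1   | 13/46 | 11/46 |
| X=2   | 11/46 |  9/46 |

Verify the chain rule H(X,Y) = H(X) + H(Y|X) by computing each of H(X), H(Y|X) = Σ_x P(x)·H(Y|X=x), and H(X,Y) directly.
H(X) = 1.2088 bits, H(Y|X) = 0.9942 bits, H(X,Y) = 2.2031 bits

Marginal of X (row sums):
  P(X=0) = 1/46 + 1/46 = 1/23
  P(X=1) = 13/46 + 11/46 = 12/23
  P(X=2) = 11/46 + 9/46 = 10/23
H(X) = -[(1/23)·log₂(1/23) + (12/23)·log₂(12/23) + (10/23)·log₂(10/23)]
  = 0.19668 + 0.48970 + 0.52245 = 1.2088 bits

H(Y|X) = Σ_x P(x)·H(Y|X=x):
  X=0: P(X=0) = 1/23, P(Y|X=0) = (1/2, 1/2) → H(Y|X=0) = 1.00000
  X=1: P(X=1) = 12/23, P(Y|X=1) = (13/24, 11/24) → H(Y|X=1) = 0.99498
  X=2: P(X=2) = 10/23, P(Y|X=2) = (11/20, 9/20) → H(Y|X=2) = 0.99277
H(Y|X) = (1/23)·1.00000 + (12/23)·0.99498 + (10/23)·0.99277 = 0.9942 bits

H(X,Y) = -Σ_{x,y} P(x,y) log₂ P(x,y). Per-cell terms -P(x,y)·log₂P(x,y):
  X=0: 0.12008, 0.12008
  X=1: 0.51523, 0.49360
  X=2: 0.49360, 0.46049
Sum of the 6 terms: H(X,Y) = 2.2031 bits

Chain rule check:
  H(X) + H(Y|X) = 1.2088 + 0.9942 = 2.2030 bits
  H(X,Y) = 2.2031 bits
✓ Chain rule verified (Δ = 0.0001 is 4-dp rounding noise: each of the three values was rounded independently).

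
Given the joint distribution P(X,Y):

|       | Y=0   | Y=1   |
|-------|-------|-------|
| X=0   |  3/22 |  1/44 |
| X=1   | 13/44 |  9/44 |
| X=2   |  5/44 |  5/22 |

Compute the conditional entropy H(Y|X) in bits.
0.8952 bits

H(Y|X) = H(X,Y) - H(X)

H(X,Y) = -Σ_{x,y} P(x,y) log₂ P(x,y). Per-cell terms -P(x,y)·log₂P(x,y):
  X=0: 0.3920, 0.1241
  X=1: 0.5197, 0.4683
  X=2: 0.3565, 0.4858
Sum of the 6 terms: H(X,Y) = 2.3464 bits

Marginal of X (row sums):
  P(X=0) = 3/22 + 1/44 = 7/44
  P(X=1) = 13/44 + 9/44 = 1/2
  P(X=2) = 5/44 + 5/22 = 15/44
H(X) = -[(7/44)·log₂(7/44) + (1/2)·log₂(1/2) + (15/44)·log₂(15/44)]
  = 0.4219 + 0.5000 + 0.5293 = 1.4512 bits

H(Y|X) = H(X,Y) - H(X) = 2.3464 - 1.4512 = 0.8952 bits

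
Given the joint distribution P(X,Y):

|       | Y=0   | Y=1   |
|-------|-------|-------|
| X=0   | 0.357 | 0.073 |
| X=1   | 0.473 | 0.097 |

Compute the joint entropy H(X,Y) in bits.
1.6435 bits

H(X,Y) = -Σ_{x,y} P(x,y) log₂ P(x,y). Per-cell terms -P(x,y)·log₂P(x,y):
  X=0: 0.5305, 0.2756
  X=1: 0.5109, 0.3265
Sum of the 4 terms: H(X,Y) = 1.6435 bits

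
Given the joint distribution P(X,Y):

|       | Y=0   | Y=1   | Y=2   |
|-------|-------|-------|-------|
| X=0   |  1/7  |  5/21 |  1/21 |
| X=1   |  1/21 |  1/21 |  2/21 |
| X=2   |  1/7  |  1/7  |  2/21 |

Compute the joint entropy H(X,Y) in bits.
2.9697 bits

H(X,Y) = -Σ_{x,y} P(x,y) log₂ P(x,y). Per-cell terms -P(x,y)·log₂P(x,y):
  X=0: 0.40105, 0.49295, 0.20916
  X=1: 0.20916, 0.20916, 0.32308
  X=2: 0.40105, 0.40105, 0.32308
Sum of the 9 terms: H(X,Y) = 2.9697 bits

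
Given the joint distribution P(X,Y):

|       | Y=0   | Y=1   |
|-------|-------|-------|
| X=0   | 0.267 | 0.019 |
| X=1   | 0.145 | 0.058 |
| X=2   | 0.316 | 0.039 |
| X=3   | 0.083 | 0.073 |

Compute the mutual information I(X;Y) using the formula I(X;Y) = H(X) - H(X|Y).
0.0905 bits

I(X;Y) = H(X) - H(X|Y)

Marginal of X (row sums):
  P(X=0) = 0.267 + 0.019 = 0.286
  P(X=1) = 0.145 + 0.058 = 0.203
  P(X=2) = 0.316 + 0.039 = 0.355
  P(X=3) = 0.083 + 0.073 = 0.156
H(X) = -[0.286·log₂(0.286) + 0.203·log₂(0.203) + 0.355·log₂(0.355) + 0.156·log₂(0.156)]
  = 0.5165 + 0.4670 + 0.5304 + 0.4181 = 1.9320 bits

Marginal of Y (column sums):
  P(Y=0) = 0.267 + 0.145 + 0.316 + 0.083 = 0.811
  P(Y=1) = 0.019 + 0.058 + 0.039 + 0.073 = 0.189
H(X|Y) = Σ_y P(y)·H(X|Y=y):
  Y=0: P(Y=0) = 0.811, P(X|Y=0) = (267/811, 145/811, 316/811, 83/811) → H(X|Y=0) = 1.8381
  Y=1: P(Y=1) = 0.189, P(X|Y=1) = (19/189, 58/189, 13/63, 73/189) → H(X|Y=1) = 1.8561
H(X|Y) = 0.811·1.8381 + 0.189·1.8561 = 1.8415 bits

I(X;Y) = H(X) - H(X|Y) = 1.9320 - 1.8415 = 0.0905 bits

Cross-check via I(X;Y) = H(X) + H(Y) - H(X,Y): computing H(Y) from the column sums and H(X,Y) from the 8 cells in the same way gives H(Y) = 0.6994 bits and H(X,Y) = 2.5409 bits, so
I(X;Y) = 1.9320 + 0.6994 - 2.5409 = 0.0905 bits ✓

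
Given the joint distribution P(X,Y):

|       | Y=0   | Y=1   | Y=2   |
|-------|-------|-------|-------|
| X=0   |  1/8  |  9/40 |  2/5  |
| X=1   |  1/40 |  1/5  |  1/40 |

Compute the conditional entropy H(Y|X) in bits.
1.3072 bits

H(Y|X) = H(X,Y) - H(X)

H(X,Y) = -Σ_{x,y} P(x,y) log₂ P(x,y). Per-cell terms -P(x,y)·log₂P(x,y):
  X=0: 0.37500, 0.48420, 0.52877
  X=1: 0.13305, 0.46439, 0.13305
Sum of the 6 terms: H(X,Y) = 2.1185 bits

Marginal of X (row sums):
  P(X=0) = 1/8 + 9/40 + 2/5 = 3/4
  P(X=1) = 1/40 + 1/5 + 1/40 = 1/4
H(X) = -[(3/4)·log₂(3/4) + (1/4)·log₂(1/4)]
  = 0.31128 + 0.50000 = 0.8113 bits

H(Y|X) = H(X,Y) - H(X) = 2.1185 - 0.8113 = 1.3072 bits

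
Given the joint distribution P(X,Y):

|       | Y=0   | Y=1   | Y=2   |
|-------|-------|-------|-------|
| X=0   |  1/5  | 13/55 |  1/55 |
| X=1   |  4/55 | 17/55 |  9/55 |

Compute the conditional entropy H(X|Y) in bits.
0.8519 bits

H(X|Y) = H(X,Y) - H(Y)

H(X,Y) = -Σ_{x,y} P(x,y) log₂ P(x,y). Per-cell terms -P(x,y)·log₂P(x,y):
  X=0: 0.4644, 0.4919, 0.1051
  X=1: 0.2750, 0.5236, 0.4273
Sum of the 6 terms: H(X,Y) = 2.2873 bits

Marginal of Y (column sums):
  P(Y=0) = 1/5 + 4/55 = 3/11
  P(Y=1) = 13/55 + 17/55 = 6/11
  P(Y=2) = 1/55 + 9/55 = 2/11
H(Y) = -[(3/11)·log₂(3/11) + (6/11)·log₂(6/11) + (2/11)·log₂(2/11)]
  = 0.5112 + 0.4770 + 0.4472 = 1.4354 bits

H(X|Y) = H(X,Y) - H(Y) = 2.2873 - 1.4354 = 0.8519 bits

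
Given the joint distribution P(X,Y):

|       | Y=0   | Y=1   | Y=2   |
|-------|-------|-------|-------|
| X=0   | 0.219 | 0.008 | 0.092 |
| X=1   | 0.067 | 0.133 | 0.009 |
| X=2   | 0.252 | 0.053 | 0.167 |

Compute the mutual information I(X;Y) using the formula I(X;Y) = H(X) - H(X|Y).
0.2396 bits

I(X;Y) = H(X) - H(X|Y)

Marginal of X (row sums):
  P(X=0) = 0.219 + 0.008 + 0.092 = 0.319
  P(X=1) = 0.067 + 0.133 + 0.009 = 0.209
  P(X=2) = 0.252 + 0.053 + 0.167 = 0.472
H(X) = -[0.319·log₂(0.319) + 0.209·log₂(0.209) + 0.472·log₂(0.472)]
  = 0.52583 + 0.47201 + 0.51124 = 1.5091 bits

Marginal of Y (column sums):
  P(Y=0) = 0.219 + 0.067 + 0.252 = 0.538
  P(Y=1) = 0.008 + 0.133 + 0.053 = 0.194
  P(Y=2) = 0.092 + 0.009 + 0.167 = 0.268
H(X|Y) = Σ_y P(y)·H(X|Y=y):
  Y=0: P(Y=0) = 0.538, P(X|Y=0) = (219/538, 67/538, 126/269) → H(X|Y=0) = 1.41462
  Y=1: P(Y=1) = 0.194, P(X|Y=1) = (4/97, 133/194, 53/194) → H(X|Y=1) = 1.07449
  Y=2: P(Y=2) = 0.268, P(X|Y=2) = (23/67, 9/268, 167/268) → H(X|Y=2) = 1.11917
H(X|Y) = 0.538·1.41462 + 0.194·1.07449 + 0.268·1.11917 = 1.2695 bits

I(X;Y) = H(X) - H(X|Y) = 1.5091 - 1.2695 = 0.2396 bits

Cross-check via I(X;Y) = H(X) + H(Y) - H(X,Y): computing H(Y) from the column sums and H(X,Y) from the 9 cells in the same way gives H(Y) = 1.4492 bits and H(X,Y) = 2.7187 bits, so
I(X;Y) = 1.5091 + 1.4492 - 2.7187 = 0.2396 bits ✓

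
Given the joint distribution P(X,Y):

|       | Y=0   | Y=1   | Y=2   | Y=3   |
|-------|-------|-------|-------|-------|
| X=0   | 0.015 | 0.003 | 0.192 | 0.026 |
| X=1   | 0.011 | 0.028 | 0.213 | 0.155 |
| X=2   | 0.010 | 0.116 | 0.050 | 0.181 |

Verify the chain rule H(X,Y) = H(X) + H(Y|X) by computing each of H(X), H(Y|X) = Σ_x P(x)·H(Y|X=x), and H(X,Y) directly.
H(X) = 1.5500 bits, H(Y|X) = 1.3576 bits, H(X,Y) = 2.9075 bits

Marginal of X (row sums):
  P(X=0) = 0.015 + 0.003 + 0.192 + 0.026 = 0.236
  P(X=1) = 0.011 + 0.028 + 0.213 + 0.155 = 0.407
  P(X=2) = 0.010 + 0.116 + 0.050 + 0.181 = 0.357
H(X) = -[0.236·log₂(0.236) + 0.407·log₂(0.407) + 0.357·log₂(0.357)]
  = 0.491621 + 0.527838 + 0.530503 = 1.5500 bits

H(Y|X) = Σ_x P(x)·H(Y|X=x):
  X=0: P(X=0) = 0.236, P(Y|X=0) = (15/236, 3/236, 48/59, 13/118) → H(Y|X=0) = 0.925514
  X=1: P(X=1) = 0.407, P(Y|X=1) = (1/37, 28/407, 213/407, 155/407) → H(Y|X=1) = 1.425759
  X=2: P(X=2) = 0.357, P(Y|X=2) = (10/357, 116/357, 50/357, 181/357) → H(Y|X=2) = 1.565467
H(Y|X) = 0.236·0.925514 + 0.407·1.425759 + 0.357·1.565467 = 1.3576 bits

H(X,Y) = -Σ_{x,y} P(x,y) log₂ P(x,y). Per-cell terms -P(x,y)·log₂P(x,y):
  X=0: 0.090883, 0.025142, 0.457118, 0.136899
  X=1: 0.071570, 0.144436, 0.475219, 0.416897
  X=2: 0.066439, 0.360505, 0.216096, 0.446335
Sum of the 12 terms: H(X,Y) = 2.9075 bits

Chain rule check:
  H(X) + H(Y|X) = 1.5500 + 1.3576 = 2.9076 bits
  H(X,Y) = 2.9075 bits
✓ Chain rule verified (Δ = 0.0001 is 4-dp rounding noise: each of the three values was rounded independently).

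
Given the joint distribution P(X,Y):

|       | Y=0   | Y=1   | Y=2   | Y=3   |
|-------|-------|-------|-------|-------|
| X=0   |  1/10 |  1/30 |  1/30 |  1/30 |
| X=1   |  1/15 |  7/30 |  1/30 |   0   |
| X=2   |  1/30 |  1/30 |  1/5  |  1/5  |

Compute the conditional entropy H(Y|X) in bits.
1.4869 bits

H(Y|X) = H(X,Y) - H(X)

H(X,Y) = -Σ_{x,y} P(x,y) log₂ P(x,y). Per-cell terms -P(x,y)·log₂P(x,y):
  X=0: 0.33219, 0.16356, 0.16356, 0.16356
  X=1: 0.26046, 0.48989, 0.16356, 0.00000
  X=2: 0.16356, 0.16356, 0.46439, 0.46439
  (cells with P = 0 contribute 0)
Sum of the 12 terms: H(X,Y) = 2.9927 bits

Marginal of X (row sums):
  P(X=0) = 1/10 + 1/30 + 1/30 + 1/30 = 1/5
  P(X=1) = 1/15 + 7/30 + 1/30 + 0 = 1/3
  P(X=2) = 1/30 + 1/30 + 1/5 + 1/5 = 7/15
H(X) = -[(1/5)·log₂(1/5) + (1/3)·log₂(1/3) + (7/15)·log₂(7/15)]
  = 0.46439 + 0.52832 + 0.51312 = 1.5058 bits

H(Y|X) = H(X,Y) - H(X) = 2.9927 - 1.5058 = 1.4869 bits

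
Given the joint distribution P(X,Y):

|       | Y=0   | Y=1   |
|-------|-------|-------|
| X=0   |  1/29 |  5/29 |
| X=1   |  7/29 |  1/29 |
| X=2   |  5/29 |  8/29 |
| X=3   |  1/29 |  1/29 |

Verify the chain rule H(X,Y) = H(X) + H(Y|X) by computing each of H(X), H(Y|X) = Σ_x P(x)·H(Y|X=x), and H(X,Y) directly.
H(X) = 1.7678 bits, H(Y|X) = 0.7843 bits, H(X,Y) = 2.5521 bits

Marginal of X (row sums):
  P(X=0) = 1/29 + 5/29 = 6/29
  P(X=1) = 7/29 + 1/29 = 8/29
  P(X=2) = 5/29 + 8/29 = 13/29
  P(X=3) = 1/29 + 1/29 = 2/29
H(X) = -[(6/29)·log₂(6/29) + (8/29)·log₂(8/29) + (13/29)·log₂(13/29) + (2/29)·log₂(2/29)]
  = 0.4703 + 0.5125 + 0.5189 + 0.2661 = 1.7678 bits

H(Y|X) = Σ_x P(x)·H(Y|X=x):
  X=0: P(X=0) = 6/29, P(Y|X=0) = (1/6, 5/6) → H(Y|X=0) = 0.6500
  X=1: P(X=1) = 8/29, P(Y|X=1) = (7/8, 1/8) → H(Y|X=1) = 0.5436
  X=2: P(X=2) = 13/29, P(Y|X=2) = (5/13, 8/13) → H(Y|X=2) = 0.9612
  X=3: P(X=3) = 2/29, P(Y|X=3) = (1/2, 1/2) → H(Y|X=3) = 1.0000
H(Y|X) = (6/29)·0.6500 + (8/29)·0.5436 + (13/29)·0.9612 + (2/29)·1.0000 = 0.7843 bits

H(X,Y) = -Σ_{x,y} P(x,y) log₂ P(x,y). Per-cell terms -P(x,y)·log₂P(x,y):
  X=0: 0.1675, 0.4373
  X=1: 0.4950, 0.1675
  X=2: 0.4373, 0.5125
  X=3: 0.1675, 0.1675
Sum of the 8 terms: H(X,Y) = 2.5521 bits

Chain rule check:
  H(X) + H(Y|X) = 1.7678 + 0.7843 = 2.5521 bits
  H(X,Y) = 2.5521 bits
✓ Chain rule verified.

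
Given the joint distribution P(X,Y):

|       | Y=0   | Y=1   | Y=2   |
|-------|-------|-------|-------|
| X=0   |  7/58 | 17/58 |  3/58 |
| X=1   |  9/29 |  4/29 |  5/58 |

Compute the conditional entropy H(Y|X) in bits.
1.3345 bits

H(Y|X) = H(X,Y) - H(X)

H(X,Y) = -Σ_{x,y} P(x,y) log₂ P(x,y). Per-cell terms -P(x,y)·log₂P(x,y):
  X=0: 0.368179, 0.518945, 0.221018
  X=1: 0.523879, 0.394204, 0.304832
Sum of the 6 terms: H(X,Y) = 2.33106 bits

Marginal of X (row sums):
  P(X=0) = 7/58 + 17/58 + 3/58 = 27/58
  P(X=1) = 9/29 + 4/29 + 5/58 = 31/58
H(X) = -[(27/58)·log₂(27/58) + (31/58)·log₂(31/58)]
  = 0.513509 + 0.483057 = 0.99657 bits

H(Y|X) = H(X,Y) - H(X) = 2.33106 - 0.99657 = 1.3345 bits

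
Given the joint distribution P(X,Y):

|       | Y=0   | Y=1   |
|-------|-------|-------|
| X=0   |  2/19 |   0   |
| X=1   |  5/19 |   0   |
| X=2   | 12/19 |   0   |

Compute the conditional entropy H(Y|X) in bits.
0.0000 bits

H(Y|X) = H(X,Y) - H(X)

H(X,Y) = -Σ_{x,y} P(x,y) log₂ P(x,y). Per-cell terms -P(x,y)·log₂P(x,y):
  X=0: 0.3419, 0.0000
  X=1: 0.5068, 0.0000
  X=2: 0.4187, 0.0000
  (cells with P = 0 contribute 0)
Sum of the 6 terms: H(X,Y) = 1.2674 bits

Marginal of X (row sums):
  P(X=0) = 2/19 + 0 = 2/19
  P(X=1) = 5/19 + 0 = 5/19
  P(X=2) = 12/19 + 0 = 12/19
H(X) = -[(2/19)·log₂(2/19) + (5/19)·log₂(5/19) + (12/19)·log₂(12/19)]
  = 0.3419 + 0.5068 + 0.4187 = 1.2674 bits

H(Y|X) = H(X,Y) - H(X) = 1.2674 - 1.2674 = 0.0000 bits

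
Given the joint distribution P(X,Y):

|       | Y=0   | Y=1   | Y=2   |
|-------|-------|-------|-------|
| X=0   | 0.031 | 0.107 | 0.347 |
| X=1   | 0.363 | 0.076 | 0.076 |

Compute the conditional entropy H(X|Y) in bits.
0.6232 bits

H(X|Y) = H(X,Y) - H(Y)

H(X,Y) = -Σ_{x,y} P(x,y) log₂ P(x,y). Per-cell terms -P(x,y)·log₂P(x,y):
  X=0: 0.155359, 0.345002, 0.529866
  X=1: 0.530691, 0.282557, 0.282557
Sum of the 6 terms: H(X,Y) = 2.12603 bits

Marginal of Y (column sums):
  P(Y=0) = 0.031 + 0.363 = 0.394
  P(Y=1) = 0.107 + 0.076 = 0.183
  P(Y=2) = 0.347 + 0.076 = 0.423
H(Y) = -[0.394·log₂(0.394) + 0.183·log₂(0.183) + 0.423·log₂(0.423)]
  = 0.529431 + 0.448365 + 0.525057 = 1.50285 bits

H(X|Y) = H(X,Y) - H(Y) = 2.12603 - 1.50285 = 0.6232 bits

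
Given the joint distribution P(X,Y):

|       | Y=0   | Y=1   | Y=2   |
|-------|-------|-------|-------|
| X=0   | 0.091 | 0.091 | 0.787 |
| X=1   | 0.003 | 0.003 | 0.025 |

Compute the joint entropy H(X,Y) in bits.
1.0846 bits

H(X,Y) = -Σ_{x,y} P(x,y) log₂ P(x,y). Per-cell terms -P(x,y)·log₂P(x,y):
  X=0: 0.3147, 0.3147, 0.2720
  X=1: 0.0251, 0.0251, 0.1330
Sum of the 6 terms: H(X,Y) = 1.0846 bits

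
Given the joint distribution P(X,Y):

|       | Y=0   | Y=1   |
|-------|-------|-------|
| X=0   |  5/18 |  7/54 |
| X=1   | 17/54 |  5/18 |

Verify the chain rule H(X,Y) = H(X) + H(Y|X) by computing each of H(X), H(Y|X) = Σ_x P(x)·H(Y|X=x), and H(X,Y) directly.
H(X) = 0.9751 bits, H(Y|X) = 0.9586 bits, H(X,Y) = 1.9337 bits

Marginal of X (row sums):
  P(X=0) = 5/18 + 7/54 = 11/27
  P(X=1) = 17/54 + 5/18 = 16/27
H(X) = -[(11/27)·log₂(11/27) + (16/27)·log₂(16/27)]
  = 0.52778 + 0.44734 = 0.9751 bits

H(Y|X) = Σ_x P(x)·H(Y|X=x):
  X=0: P(X=0) = 11/27, P(Y|X=0) = (15/22, 7/22) → H(Y|X=0) = 0.90239
  X=1: P(X=1) = 16/27, P(Y|X=1) = (17/32, 15/32) → H(Y|X=1) = 0.99718
H(Y|X) = (11/27)·0.90239 + (16/27)·0.99718 = 0.9586 bits

H(X,Y) = -Σ_{x,y} P(x,y) log₂ P(x,y). Per-cell terms -P(x,y)·log₂P(x,y):
  X=0: 0.51333, 0.38209
  X=1: 0.52493, 0.51333
Sum of the 4 terms: H(X,Y) = 1.9337 bits

Chain rule check:
  H(X) + H(Y|X) = 0.9751 + 0.9586 = 1.9337 bits
  H(X,Y) = 1.9337 bits
✓ Chain rule verified.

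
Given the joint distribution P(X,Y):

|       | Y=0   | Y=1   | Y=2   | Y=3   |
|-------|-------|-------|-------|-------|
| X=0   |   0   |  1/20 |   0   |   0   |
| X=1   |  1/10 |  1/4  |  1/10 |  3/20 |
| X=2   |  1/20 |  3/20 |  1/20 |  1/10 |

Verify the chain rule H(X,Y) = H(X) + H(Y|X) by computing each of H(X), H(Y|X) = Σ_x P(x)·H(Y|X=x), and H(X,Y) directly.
H(X) = 1.1884 bits, H(Y|X) = 1.7776 bits, H(X,Y) = 2.9660 bits

Marginal of X (row sums):
  P(X=0) = 0 + 1/20 + 0 + 0 = 1/20
  P(X=1) = 1/10 + 1/4 + 1/10 + 3/20 = 3/5
  P(X=2) = 1/20 + 3/20 + 1/20 + 1/10 = 7/20
H(X) = -[(1/20)·log₂(1/20) + (3/5)·log₂(3/5) + (7/20)·log₂(7/20)]
  = 0.216096 + 0.442179 + 0.530101 = 1.1884 bits

H(Y|X) = Σ_x P(x)·H(Y|X=x):
  X=0: P(X=0) = 1/20, P(Y|X=0) = (0, 1, 0, 0) → H(Y|X=0) = 0.000000
  X=1: P(X=1) = 3/5, P(Y|X=1) = (1/6, 5/12, 1/6, 1/4) → H(Y|X=1) = 1.887919
  X=2: P(X=2) = 7/20, P(Y|X=2) = (1/7, 3/7, 1/7, 2/7) → H(Y|X=2) = 1.842371
H(Y|X) = (1/20)·0.000000 + (3/5)·1.887919 + (7/20)·1.842371 = 1.7776 bits

H(X,Y) = -Σ_{x,y} P(x,y) log₂ P(x,y). Per-cell terms -P(x,y)·log₂P(x,y):
  X=0: 0.000000, 0.216096, 0.000000, 0.000000
  X=1: 0.332193, 0.500000, 0.332193, 0.410545
  X=2: 0.216096, 0.410545, 0.216096, 0.332193
  (cells with P = 0 contribute 0)
Sum of the 12 terms: H(X,Y) = 2.9660 bits

Chain rule check:
  H(X) + H(Y|X) = 1.1884 + 1.7776 = 2.9660 bits
  H(X,Y) = 2.9660 bits
✓ Chain rule verified.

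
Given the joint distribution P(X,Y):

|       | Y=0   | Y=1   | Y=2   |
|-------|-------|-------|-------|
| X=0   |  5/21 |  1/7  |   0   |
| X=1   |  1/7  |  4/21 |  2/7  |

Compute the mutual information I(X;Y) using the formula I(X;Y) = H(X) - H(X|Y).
0.2667 bits

I(X;Y) = H(X) - H(X|Y)

Marginal of X (row sums):
  P(X=0) = 5/21 + 1/7 + 0 = 8/21
  P(X=1) = 1/7 + 4/21 + 2/7 = 13/21
H(X) = -[(8/21)·log₂(8/21) + (13/21)·log₂(13/21)]
  = 0.5304 + 0.4283 = 0.9587 bits

Marginal of Y (column sums):
  P(Y=0) = 5/21 + 1/7 = 8/21
  P(Y=1) = 1/7 + 4/21 = 1/3
  P(Y=2) = 0 + 2/7 = 2/7
H(X|Y) = Σ_y P(y)·H(X|Y=y):
  Y=0: P(Y=0) = 8/21, P(X|Y=0) = (5/8, 3/8) → H(X|Y=0) = 0.9544
  Y=1: P(Y=1) = 1/3, P(X|Y=1) = (3/7, 4/7) → H(X|Y=1) = 0.9852
  Y=2: P(Y=2) = 2/7, P(X|Y=2) = (0, 1) → H(X|Y=2) = 0.0000
H(X|Y) = (8/21)·0.9544 + (1/3)·0.9852 + (2/7)·0.0000 = 0.6920 bits

I(X;Y) = H(X) - H(X|Y) = 0.9587 - 0.6920 = 0.2667 bits

Cross-check via I(X;Y) = H(X) + H(Y) - H(X,Y): computing H(Y) from the column sums and H(X,Y) from the 6 cells in the same way gives H(Y) = 1.5751 bits and H(X,Y) = 2.2671 bits, so
I(X;Y) = 0.9587 + 1.5751 - 2.2671 = 0.2667 bits ✓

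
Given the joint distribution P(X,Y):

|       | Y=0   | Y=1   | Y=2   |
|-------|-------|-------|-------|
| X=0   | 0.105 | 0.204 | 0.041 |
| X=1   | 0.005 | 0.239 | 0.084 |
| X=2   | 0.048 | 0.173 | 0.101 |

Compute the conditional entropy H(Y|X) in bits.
1.2283 bits

H(Y|X) = H(X,Y) - H(X)

H(X,Y) = -Σ_{x,y} P(x,y) log₂ P(x,y). Per-cell terms -P(x,y)·log₂P(x,y):
  X=0: 0.3414, 0.4678, 0.1889
  X=1: 0.0382, 0.4935, 0.3002
  X=2: 0.2103, 0.4379, 0.3341
Sum of the 9 terms: H(X,Y) = 2.8123 bits

Marginal of X (row sums):
  P(X=0) = 0.105 + 0.204 + 0.041 = 0.350
  P(X=1) = 0.005 + 0.239 + 0.084 = 0.328
  P(X=2) = 0.048 + 0.173 + 0.101 = 0.322
H(X) = -[0.350·log₂(0.350) + 0.328·log₂(0.328) + 0.322·log₂(0.322)]
  = 0.5301 + 0.5275 + 0.5264 = 1.5840 bits

H(Y|X) = H(X,Y) - H(X) = 2.8123 - 1.5840 = 1.2283 bits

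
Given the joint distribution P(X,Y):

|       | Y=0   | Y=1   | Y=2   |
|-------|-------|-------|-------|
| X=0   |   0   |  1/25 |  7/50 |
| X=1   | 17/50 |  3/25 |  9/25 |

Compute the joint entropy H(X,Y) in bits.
2.0097 bits

H(X,Y) = -Σ_{x,y} P(x,y) log₂ P(x,y). Per-cell terms -P(x,y)·log₂P(x,y):
  X=0: 0.00000, 0.18575, 0.39711
  X=1: 0.52917, 0.36707, 0.53062
  (cells with P = 0 contribute 0)
Sum of the 6 terms: H(X,Y) = 2.0097 bits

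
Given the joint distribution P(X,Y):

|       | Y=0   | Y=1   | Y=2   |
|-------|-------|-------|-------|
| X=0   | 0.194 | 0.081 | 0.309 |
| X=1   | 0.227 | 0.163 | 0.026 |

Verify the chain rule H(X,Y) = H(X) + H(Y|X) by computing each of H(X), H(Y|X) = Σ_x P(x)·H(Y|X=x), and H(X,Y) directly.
H(X) = 0.9795 bits, H(Y|X) = 1.3458 bits, H(X,Y) = 2.3253 bits

Marginal of X (row sums):
  P(X=0) = 0.194 + 0.081 + 0.309 = 0.584
  P(X=1) = 0.227 + 0.163 + 0.026 = 0.416
H(X) = -[0.584·log₂(0.584) + 0.416·log₂(0.416)]
  = 0.45316 + 0.52638 = 0.9795 bits

H(Y|X) = Σ_x P(x)·H(Y|X=x):
  X=0: P(X=0) = 0.584, P(Y|X=0) = (97/292, 81/584, 309/584) → H(Y|X=0) = 1.40936
  X=1: P(X=1) = 0.416, P(Y|X=1) = (227/416, 163/416, 1/16) → H(Y|X=1) = 1.25650
H(Y|X) = 0.584·1.40936 + 0.416·1.25650 = 1.3458 bits

H(X,Y) = -Σ_{x,y} P(x,y) log₂ P(x,y). Per-cell terms -P(x,y)·log₂P(x,y):
  X=0: 0.45898, 0.29370, 0.52355
  X=1: 0.48561, 0.42658, 0.13690
Sum of the 6 terms: H(X,Y) = 2.3253 bits

Chain rule check:
  H(X) + H(Y|X) = 0.9795 + 1.3458 = 2.3253 bits
  H(X,Y) = 2.3253 bits
✓ Chain rule verified.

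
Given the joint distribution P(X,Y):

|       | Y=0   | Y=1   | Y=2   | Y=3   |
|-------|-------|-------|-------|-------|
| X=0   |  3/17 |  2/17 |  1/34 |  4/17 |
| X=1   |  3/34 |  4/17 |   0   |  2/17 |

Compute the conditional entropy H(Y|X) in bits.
1.6191 bits

H(Y|X) = H(X,Y) - H(X)

H(X,Y) = -Σ_{x,y} P(x,y) log₂ P(x,y). Per-cell terms -P(x,y)·log₂P(x,y):
  X=0: 0.44162, 0.36323, 0.14963, 0.49117
  X=1: 0.30904, 0.49117, 0.00000, 0.36323
  (cells with P = 0 contribute 0)
Sum of the 8 terms: H(X,Y) = 2.6091 bits

Marginal of X (row sums):
  P(X=0) = 3/17 + 2/17 + 1/34 + 4/17 = 19/34
  P(X=1) = 3/34 + 4/17 + 0 + 2/17 = 15/34
H(X) = -[(19/34)·log₂(19/34) + (15/34)·log₂(15/34)]
  = 0.46915 + 0.52084 = 0.9900 bits

H(Y|X) = H(X,Y) - H(X) = 2.6091 - 0.9900 = 1.6191 bits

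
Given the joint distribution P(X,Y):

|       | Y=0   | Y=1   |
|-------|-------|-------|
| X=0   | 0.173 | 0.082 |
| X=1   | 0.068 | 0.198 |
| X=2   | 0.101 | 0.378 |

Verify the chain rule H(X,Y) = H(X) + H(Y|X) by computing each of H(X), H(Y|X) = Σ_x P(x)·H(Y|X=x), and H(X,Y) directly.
H(X) = 1.5196 bits, H(Y|X) = 0.8051 bits, H(X,Y) = 2.3247 bits

Marginal of X (row sums):
  P(X=0) = 0.173 + 0.082 = 0.255
  P(X=1) = 0.068 + 0.198 = 0.266
  P(X=2) = 0.101 + 0.378 = 0.479
H(X) = -[0.255·log₂(0.255) + 0.266·log₂(0.266) + 0.479·log₂(0.479)]
  = 0.5027 + 0.5082 + 0.5087 = 1.5196 bits

H(Y|X) = Σ_x P(x)·H(Y|X=x):
  X=0: P(X=0) = 0.255, P(Y|X=0) = (173/255, 82/255) → H(Y|X=0) = 0.9061
  X=1: P(X=1) = 0.266, P(Y|X=1) = (34/133, 99/133) → H(Y|X=1) = 0.8201
  X=2: P(X=2) = 0.479, P(Y|X=2) = (101/479, 378/479) → H(Y|X=2) = 0.7431
H(Y|X) = 0.255·0.9061 + 0.266·0.8201 + 0.479·0.7431 = 0.8051 bits

H(X,Y) = -Σ_{x,y} P(x,y) log₂ P(x,y). Per-cell terms -P(x,y)·log₂P(x,y):
  X=0: 0.4379, 0.2959
  X=1: 0.2637, 0.4626
  X=2: 0.3341, 0.5305
Sum of the 6 terms: H(X,Y) = 2.3247 bits

Chain rule check:
  H(X) + H(Y|X) = 1.5196 + 0.8051 = 2.3247 bits
  H(X,Y) = 2.3247 bits
✓ Chain rule verified.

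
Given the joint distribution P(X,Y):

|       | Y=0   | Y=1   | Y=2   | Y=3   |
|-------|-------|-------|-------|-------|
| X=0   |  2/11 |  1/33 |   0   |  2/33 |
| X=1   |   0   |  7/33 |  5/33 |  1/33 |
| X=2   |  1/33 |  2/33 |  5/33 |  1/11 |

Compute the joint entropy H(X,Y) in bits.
3.0100 bits

H(X,Y) = -Σ_{x,y} P(x,y) log₂ P(x,y). Per-cell terms -P(x,y)·log₂P(x,y):
  X=0: 0.44717, 0.15286, 0.00000, 0.24511
  X=1: 0.00000, 0.47452, 0.41249, 0.15286
  X=2: 0.15286, 0.24511, 0.41249, 0.31449
  (cells with P = 0 contribute 0)
Sum of the 12 terms: H(X,Y) = 3.0100 bits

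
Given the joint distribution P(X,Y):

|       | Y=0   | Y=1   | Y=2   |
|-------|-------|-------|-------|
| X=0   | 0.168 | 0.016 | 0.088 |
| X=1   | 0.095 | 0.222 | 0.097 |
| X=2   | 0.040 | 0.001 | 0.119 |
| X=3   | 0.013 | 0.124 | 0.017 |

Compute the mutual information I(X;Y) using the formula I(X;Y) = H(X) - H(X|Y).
0.3749 bits

I(X;Y) = H(X) - H(X|Y)

Marginal of X (row sums):
  P(X=0) = 0.168 + 0.016 + 0.088 = 0.272
  P(X=1) = 0.095 + 0.222 + 0.097 = 0.414
  P(X=2) = 0.040 + 0.001 + 0.119 = 0.160
  P(X=3) = 0.013 + 0.124 + 0.017 = 0.154
H(X) = -[0.272·log₂(0.272) + 0.414·log₂(0.414) + 0.160·log₂(0.160) + 0.154·log₂(0.154)]
  = 0.51090 + 0.52673 + 0.42302 + 0.41565 = 1.8763 bits

Marginal of Y (column sums):
  P(Y=0) = 0.168 + 0.095 + 0.040 + 0.013 = 0.316
  P(Y=1) = 0.016 + 0.222 + 0.001 + 0.124 = 0.363
  P(Y=2) = 0.088 + 0.097 + 0.119 + 0.017 = 0.321
H(X|Y) = Σ_y P(y)·H(X|Y=y):
  Y=0: P(Y=0) = 0.316, P(X|Y=0) = (42/79, 95/316, 10/79, 13/316) → H(X|Y=0) = 1.57268
  Y=1: P(Y=1) = 0.363, P(X|Y=1) = (16/363, 74/121, 1/363, 124/363) → H(X|Y=1) = 1.18515
  Y=2: P(Y=2) = 0.321, P(X|Y=2) = (88/321, 97/321, 119/321, 17/321) → H(X|Y=2) = 1.78876
H(X|Y) = 0.316·1.57268 + 0.363·1.18515 + 0.321·1.78876 = 1.5014 bits

I(X;Y) = H(X) - H(X|Y) = 1.8763 - 1.5014 = 0.3749 bits

Cross-check via I(X;Y) = H(X) + H(Y) - H(X,Y): computing H(Y) from the column sums and H(X,Y) from the 12 cells in the same way gives H(Y) = 1.5821 bits and H(X,Y) = 3.0835 bits, so
I(X;Y) = 1.8763 + 1.5821 - 3.0835 = 0.3749 bits ✓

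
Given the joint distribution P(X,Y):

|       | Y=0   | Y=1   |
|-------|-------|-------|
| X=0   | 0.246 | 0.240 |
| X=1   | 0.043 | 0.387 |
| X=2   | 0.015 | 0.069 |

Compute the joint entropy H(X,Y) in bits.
2.0741 bits

H(X,Y) = -Σ_{x,y} P(x,y) log₂ P(x,y). Per-cell terms -P(x,y)·log₂P(x,y):
  X=0: 0.4977, 0.4941
  X=1: 0.1952, 0.5300
  X=2: 0.0909, 0.2662
Sum of the 6 terms: H(X,Y) = 2.0741 bits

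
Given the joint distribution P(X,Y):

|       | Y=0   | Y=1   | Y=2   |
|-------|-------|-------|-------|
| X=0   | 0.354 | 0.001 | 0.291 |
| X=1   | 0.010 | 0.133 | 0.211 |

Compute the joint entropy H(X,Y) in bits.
1.9857 bits

H(X,Y) = -Σ_{x,y} P(x,y) log₂ P(x,y). Per-cell terms -P(x,y)·log₂P(x,y):
  X=0: 0.5304, 0.0100, 0.5182
  X=1: 0.0664, 0.3871, 0.4736
Sum of the 6 terms: H(X,Y) = 1.9857 bits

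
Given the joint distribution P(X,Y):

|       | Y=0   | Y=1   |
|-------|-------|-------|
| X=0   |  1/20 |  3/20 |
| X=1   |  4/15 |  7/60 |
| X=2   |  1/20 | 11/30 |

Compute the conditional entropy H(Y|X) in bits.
0.7227 bits

H(Y|X) = H(X,Y) - H(X)

H(X,Y) = -Σ_{x,y} P(x,y) log₂ P(x,y). Per-cell terms -P(x,y)·log₂P(x,y):
  X=0: 0.21610, 0.41054
  X=1: 0.50850, 0.36161
  X=2: 0.21610, 0.53073
Sum of the 6 terms: H(X,Y) = 2.2436 bits

Marginal of X (row sums):
  P(X=0) = 1/20 + 3/20 = 1/5
  P(X=1) = 4/15 + 7/60 = 23/60
  P(X=2) = 1/20 + 11/30 = 5/12
H(X) = -[(1/5)·log₂(1/5) + (23/60)·log₂(23/60) + (5/12)·log₂(5/12)]
  = 0.46439 + 0.53028 + 0.52626 = 1.5209 bits

H(Y|X) = H(X,Y) - H(X) = 2.2436 - 1.5209 = 0.7227 bits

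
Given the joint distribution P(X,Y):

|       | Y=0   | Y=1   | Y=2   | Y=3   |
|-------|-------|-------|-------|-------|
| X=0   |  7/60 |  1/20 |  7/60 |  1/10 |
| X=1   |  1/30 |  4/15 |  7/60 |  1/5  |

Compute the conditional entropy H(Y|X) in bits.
1.8092 bits

H(Y|X) = H(X,Y) - H(X)

H(X,Y) = -Σ_{x,y} P(x,y) log₂ P(x,y). Per-cell terms -P(x,y)·log₂P(x,y):
  X=0: 0.3616, 0.2161, 0.3616, 0.3322
  X=1: 0.1636, 0.5085, 0.3616, 0.4644
Sum of the 8 terms: H(X,Y) = 2.7696 bits

Marginal of X (row sums):
  P(X=0) = 7/60 + 1/20 + 7/60 + 1/10 = 23/60
  P(X=1) = 1/30 + 4/15 + 7/60 + 1/5 = 37/60
H(X) = -[(23/60)·log₂(23/60) + (37/60)·log₂(37/60)]
  = 0.5303 + 0.4301 = 0.9604 bits

H(Y|X) = H(X,Y) - H(X) = 2.7696 - 0.9604 = 1.8092 bits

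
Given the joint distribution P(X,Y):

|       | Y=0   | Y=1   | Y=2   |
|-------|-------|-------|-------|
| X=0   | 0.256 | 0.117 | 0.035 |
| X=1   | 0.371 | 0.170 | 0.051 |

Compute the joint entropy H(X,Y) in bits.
2.2189 bits

H(X,Y) = -Σ_{x,y} P(x,y) log₂ P(x,y). Per-cell terms -P(x,y)·log₂P(x,y):
  X=0: 0.5032408, 0.3621641, 0.1692775
  X=1: 0.5307188, 0.4345869, 0.2189613
Sum of the 6 terms: H(X,Y) = 2.2189 bits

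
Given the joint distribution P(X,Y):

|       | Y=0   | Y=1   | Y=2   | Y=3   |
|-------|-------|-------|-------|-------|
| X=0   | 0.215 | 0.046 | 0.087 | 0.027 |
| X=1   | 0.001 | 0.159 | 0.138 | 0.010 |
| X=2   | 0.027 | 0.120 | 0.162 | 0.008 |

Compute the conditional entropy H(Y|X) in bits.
1.4304 bits

H(Y|X) = H(X,Y) - H(X)

H(X,Y) = -Σ_{x,y} P(x,y) log₂ P(x,y). Per-cell terms -P(x,y)·log₂P(x,y):
  X=0: 0.4768, 0.2043, 0.3065, 0.1407
  X=1: 0.0100, 0.4218, 0.3943, 0.0664
  X=2: 0.1407, 0.3671, 0.4254, 0.0557
Sum of the 12 terms: H(X,Y) = 3.0097 bits

Marginal of X (row sums):
  P(X=0) = 0.215 + 0.046 + 0.087 + 0.027 = 0.375
  P(X=1) = 0.001 + 0.159 + 0.138 + 0.010 = 0.308
  P(X=2) = 0.027 + 0.120 + 0.162 + 0.008 = 0.317
H(X) = -[0.375·log₂(0.375) + 0.308·log₂(0.308) + 0.317·log₂(0.317)]
  = 0.5306 + 0.5233 + 0.5254 = 1.5793 bits

H(Y|X) = H(X,Y) - H(X) = 3.0097 - 1.5793 = 1.4304 bits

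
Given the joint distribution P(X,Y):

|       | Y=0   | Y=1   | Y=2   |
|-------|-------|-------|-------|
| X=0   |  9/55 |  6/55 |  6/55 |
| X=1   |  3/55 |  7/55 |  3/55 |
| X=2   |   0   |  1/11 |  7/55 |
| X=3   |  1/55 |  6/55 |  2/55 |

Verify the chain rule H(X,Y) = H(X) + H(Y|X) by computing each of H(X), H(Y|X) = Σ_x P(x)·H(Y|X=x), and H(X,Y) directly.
H(X) = 1.9288 bits, H(Y|X) = 1.3529 bits, H(X,Y) = 3.2817 bits

Marginal of X (row sums):
  P(X=0) = 9/55 + 6/55 + 6/55 = 21/55
  P(X=1) = 3/55 + 7/55 + 3/55 = 13/55
  P(X=2) = 0 + 1/11 + 7/55 = 12/55
  P(X=3) = 1/55 + 6/55 + 2/55 = 9/55
H(X) = -[(21/55)·log₂(21/55) + (13/55)·log₂(13/55) + (12/55)·log₂(12/55) + (9/55)·log₂(9/55)]
  = 0.530362 + 0.491854 + 0.479214 + 0.427326 = 1.9288 bits

H(Y|X) = Σ_x P(x)·H(Y|X=x):
  X=0: P(X=0) = 21/55, P(Y|X=0) = (3/7, 2/7, 2/7) → H(Y|X=0) = 1.556657
  X=1: P(X=1) = 13/55, P(Y|X=1) = (3/13, 7/13, 3/13) → H(Y|X=1) = 1.457266
  X=2: P(X=2) = 12/55, P(Y|X=2) = (0, 5/12, 7/12) → H(Y|X=2) = 0.979869
  X=3: P(X=3) = 9/55, P(Y|X=3) = (1/9, 2/3, 2/9) → H(Y|X=3) = 1.224394
H(Y|X) = (21/55)·1.556657 + (13/55)·1.457266 + (12/55)·0.979869 + (9/55)·1.224394 = 1.3529 bits

H(X,Y) = -Σ_{x,y} P(x,y) log₂ P(x,y). Per-cell terms -P(x,y)·log₂P(x,y):
  X=0: 0.427326, 0.348698, 0.348698
  X=1: 0.228894, 0.378510, 0.228894
  X=2: 0.000000, 0.314494, 0.378510
  X=3: 0.105116, 0.348698, 0.173868
  (cells with P = 0 contribute 0)
Sum of the 12 terms: H(X,Y) = 3.2817 bits

Chain rule check:
  H(X) + H(Y|X) = 1.9288 + 1.3529 = 3.2817 bits
  H(X,Y) = 3.2817 bits
✓ Chain rule verified.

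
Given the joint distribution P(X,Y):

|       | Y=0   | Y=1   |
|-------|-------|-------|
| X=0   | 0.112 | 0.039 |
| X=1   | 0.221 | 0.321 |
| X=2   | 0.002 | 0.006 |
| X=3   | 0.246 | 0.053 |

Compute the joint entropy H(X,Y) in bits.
2.3284 bits

H(X,Y) = -Σ_{x,y} P(x,y) log₂ P(x,y). Per-cell terms -P(x,y)·log₂P(x,y):
  X=0: 0.353744, 0.182535
  X=1: 0.481312, 0.526233
  X=2: 0.017932, 0.044285
  X=3: 0.497724, 0.224607
Sum of the 8 terms: H(X,Y) = 2.3284 bits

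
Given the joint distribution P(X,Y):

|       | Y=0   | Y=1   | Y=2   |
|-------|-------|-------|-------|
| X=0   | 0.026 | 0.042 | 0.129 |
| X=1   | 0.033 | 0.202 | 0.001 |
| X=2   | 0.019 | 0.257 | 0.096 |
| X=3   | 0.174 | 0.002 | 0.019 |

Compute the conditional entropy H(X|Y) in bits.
1.3542 bits

H(X|Y) = H(X,Y) - H(Y)

H(X,Y) = -Σ_{x,y} P(x,y) log₂ P(x,y). Per-cell terms -P(x,y)·log₂P(x,y):
  X=0: 0.1369, 0.1921, 0.3811
  X=1: 0.1624, 0.4661, 0.0100
  X=2: 0.1086, 0.5038, 0.3246
  X=3: 0.4390, 0.0179, 0.1086
Sum of the 12 terms: H(X,Y) = 2.8511 bits

Marginal of Y (column sums):
  P(Y=0) = 0.026 + 0.033 + 0.019 + 0.174 = 0.252
  P(Y=1) = 0.042 + 0.202 + 0.257 + 0.002 = 0.503
  P(Y=2) = 0.129 + 0.001 + 0.096 + 0.019 = 0.245
H(Y) = -[0.252·log₂(0.252) + 0.503·log₂(0.503) + 0.245·log₂(0.245)]
  = 0.5011 + 0.4987 + 0.4971 = 1.4969 bits

H(X|Y) = H(X,Y) - H(Y) = 2.8511 - 1.4969 = 1.3542 bits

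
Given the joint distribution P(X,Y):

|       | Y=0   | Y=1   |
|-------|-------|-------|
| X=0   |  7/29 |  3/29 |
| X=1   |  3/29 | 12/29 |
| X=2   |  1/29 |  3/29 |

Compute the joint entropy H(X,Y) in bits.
2.2050 bits

H(X,Y) = -Σ_{x,y} P(x,y) log₂ P(x,y). Per-cell terms -P(x,y)·log₂P(x,y):
  X=0: 0.49498, 0.33859
  X=1: 0.33859, 0.52677
  X=2: 0.16752, 0.33859
Sum of the 6 terms: H(X,Y) = 2.2050 bits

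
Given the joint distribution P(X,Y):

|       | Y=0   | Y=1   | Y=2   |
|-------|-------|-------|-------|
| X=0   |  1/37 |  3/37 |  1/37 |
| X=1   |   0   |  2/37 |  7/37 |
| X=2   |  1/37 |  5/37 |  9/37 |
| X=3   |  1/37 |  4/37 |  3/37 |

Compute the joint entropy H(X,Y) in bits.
3.0662 bits

H(X,Y) = -Σ_{x,y} P(x,y) log₂ P(x,y). Per-cell terms -P(x,y)·log₂P(x,y):
  X=0: 0.14080, 0.29388, 0.14080
  X=1: 0.00000, 0.22754, 0.45445
  X=2: 0.14080, 0.39021, 0.49610
  X=3: 0.14080, 0.34697, 0.29388
  (cells with P = 0 contribute 0)
Sum of the 12 terms: H(X,Y) = 3.0662 bits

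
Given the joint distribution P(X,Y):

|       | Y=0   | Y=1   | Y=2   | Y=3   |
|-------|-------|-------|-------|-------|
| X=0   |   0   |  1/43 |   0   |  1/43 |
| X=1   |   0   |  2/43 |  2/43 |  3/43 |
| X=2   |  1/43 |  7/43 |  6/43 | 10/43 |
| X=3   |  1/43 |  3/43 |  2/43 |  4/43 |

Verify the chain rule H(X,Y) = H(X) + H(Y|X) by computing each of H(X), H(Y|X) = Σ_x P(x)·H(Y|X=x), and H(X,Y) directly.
H(X) = 1.5912 bits, H(Y|X) = 1.6981 bits, H(X,Y) = 3.2893 bits

Marginal of X (row sums):
  P(X=0) = 0 + 1/43 + 0 + 1/43 = 2/43
  P(X=1) = 0 + 2/43 + 2/43 + 3/43 = 7/43
  P(X=2) = 1/43 + 7/43 + 6/43 + 10/43 = 24/43
  P(X=3) = 1/43 + 3/43 + 2/43 + 4/43 = 10/43
H(X) = -[(2/43)·log₂(2/43) + (7/43)·log₂(7/43) + (24/43)·log₂(24/43) + (10/43)·log₂(10/43)]
  = 0.205873 + 0.426334 + 0.469564 + 0.489381 = 1.5912 bits

H(Y|X) = Σ_x P(x)·H(Y|X=x):
  X=0: P(X=0) = 2/43, P(Y|X=0) = (0, 1/2, 0, 1/2) → H(Y|X=0) = 1.000000
  X=1: P(X=1) = 7/43, P(Y|X=1) = (0, 2/7, 2/7, 3/7) → H(Y|X=1) = 1.556657
  X=2: P(X=2) = 24/43, P(Y|X=2) = (1/24, 7/24, 1/4, 5/12) → H(Y|X=2) = 1.735773
  X=3: P(X=3) = 10/43, P(Y|X=3) = (1/10, 3/10, 1/5, 2/5) → H(Y|X=3) = 1.846439
H(Y|X) = (2/43)·1.000000 + (7/43)·1.556657 + (24/43)·1.735773 + (10/43)·1.846439 = 1.6981 bits

H(X,Y) = -Σ_{x,y} P(x,y) log₂ P(x,y). Per-cell terms -P(x,y)·log₂P(x,y):
  X=0: 0.000000, 0.126192, 0.000000, 0.126192
  X=1: 0.000000, 0.205873, 0.205873, 0.267998
  X=2: 0.126192, 0.426334, 0.396461, 0.489381
  X=3: 0.126192, 0.267998, 0.205873, 0.318722
  (cells with P = 0 contribute 0)
Sum of the 16 terms: H(X,Y) = 3.2893 bits

Chain rule check:
  H(X) + H(Y|X) = 1.5912 + 1.6981 = 3.2893 bits
  H(X,Y) = 3.2893 bits
✓ Chain rule verified.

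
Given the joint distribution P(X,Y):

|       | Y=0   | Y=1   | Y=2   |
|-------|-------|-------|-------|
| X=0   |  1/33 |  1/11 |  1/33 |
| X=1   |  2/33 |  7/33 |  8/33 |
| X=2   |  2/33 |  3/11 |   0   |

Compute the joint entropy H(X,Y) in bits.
2.5918 bits

H(X,Y) = -Σ_{x,y} P(x,y) log₂ P(x,y). Per-cell terms -P(x,y)·log₂P(x,y):
  X=0: 0.1529, 0.3145, 0.1529
  X=1: 0.2451, 0.4745, 0.4956
  X=2: 0.2451, 0.5112, 0.0000
  (cells with P = 0 contribute 0)
Sum of the 9 terms: H(X,Y) = 2.5918 bits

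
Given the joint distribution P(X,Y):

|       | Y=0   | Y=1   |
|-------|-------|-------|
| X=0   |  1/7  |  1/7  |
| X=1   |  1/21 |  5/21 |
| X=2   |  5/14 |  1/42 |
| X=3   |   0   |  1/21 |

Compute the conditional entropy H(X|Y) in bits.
1.3788 bits

H(X|Y) = H(X,Y) - H(Y)

H(X,Y) = -Σ_{x,y} P(x,y) log₂ P(x,y). Per-cell terms -P(x,y)·log₂P(x,y):
  X=0: 0.40105, 0.40105
  X=1: 0.20916, 0.49295
  X=2: 0.53051, 0.12839
  X=3: 0.00000, 0.20916
  (cells with P = 0 contribute 0)
Sum of the 8 terms: H(X,Y) = 2.37227 bits

Marginal of Y (column sums):
  P(Y=0) = 1/7 + 1/21 + 5/14 + 0 = 23/42
  P(Y=1) = 1/7 + 5/21 + 1/42 + 1/21 = 19/42
H(Y) = -[(23/42)·log₂(23/42) + (19/42)·log₂(19/42)]
  = 0.47575 + 0.51770 = 0.99345 bits

H(X|Y) = H(X,Y) - H(Y) = 2.37227 - 0.99345 = 1.3788 bits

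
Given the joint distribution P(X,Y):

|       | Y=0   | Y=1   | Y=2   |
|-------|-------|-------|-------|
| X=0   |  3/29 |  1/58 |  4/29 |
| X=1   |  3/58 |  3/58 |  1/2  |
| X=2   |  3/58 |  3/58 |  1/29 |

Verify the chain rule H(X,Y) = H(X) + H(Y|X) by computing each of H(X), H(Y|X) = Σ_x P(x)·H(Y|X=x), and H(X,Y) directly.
H(X) = 1.3385 bits, H(Y|X) = 1.0469 bits, H(X,Y) = 2.3854 bits

Marginal of X (row sums):
  P(X=0) = 3/29 + 1/58 + 4/29 = 15/58
  P(X=1) = 3/58 + 3/58 + 1/2 = 35/58
  P(X=2) = 3/58 + 3/58 + 1/29 = 4/29
H(X) = -[(15/58)·log₂(15/58) + (35/58)·log₂(35/58) + (4/29)·log₂(4/29)]
  = 0.50459 + 0.43973 + 0.39420 = 1.3385 bits

H(Y|X) = Σ_x P(x)·H(Y|X=x):
  X=0: P(X=0) = 15/58, P(Y|X=0) = (2/5, 1/15, 8/15) → H(Y|X=0) = 1.27291
  X=1: P(X=1) = 35/58, P(Y|X=1) = (3/35, 3/35, 29/35) → H(Y|X=1) = 0.83239
  X=2: P(X=2) = 4/29, P(Y|X=2) = (3/8, 3/8, 1/4) → H(Y|X=2) = 1.56128
H(Y|X) = (15/58)·1.27291 + (35/58)·0.83239 + (4/29)·1.56128 = 1.0469 bits

H(X,Y) = -Σ_{x,y} P(x,y) log₂ P(x,y). Per-cell terms -P(x,y)·log₂P(x,y):
  X=0: 0.33859, 0.10100, 0.39420
  X=1: 0.22102, 0.22102, 0.50000
  X=2: 0.22102, 0.22102, 0.16752
Sum of the 9 terms: H(X,Y) = 2.3854 bits

Chain rule check:
  H(X) + H(Y|X) = 1.3385 + 1.0469 = 2.3854 bits
  H(X,Y) = 2.3854 bits
✓ Chain rule verified.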